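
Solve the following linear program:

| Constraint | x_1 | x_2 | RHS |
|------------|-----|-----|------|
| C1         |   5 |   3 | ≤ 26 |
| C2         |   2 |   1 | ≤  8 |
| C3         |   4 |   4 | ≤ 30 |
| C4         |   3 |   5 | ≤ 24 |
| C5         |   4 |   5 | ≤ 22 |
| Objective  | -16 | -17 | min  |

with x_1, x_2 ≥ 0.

Evaluate the objective at each vertex of the feasible region:
  z(0, 0) = 0
  z(4, 0) = -64
  z(3, 2) = -82  ←
  z(0, 4.4) = -74.8
The minimum is at x_1 = 3, x_2 = 2.

x_1 = 3, x_2 = 2, z = -82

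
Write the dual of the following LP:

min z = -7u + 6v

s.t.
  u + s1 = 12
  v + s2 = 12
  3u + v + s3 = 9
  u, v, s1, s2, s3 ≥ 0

Primal min cᵀx s.t. Ax ≤ b, x ≥ 0  →  Dual max −bᵀy s.t. Aᵀy ≥ −c, y ≥ 0.

Maximize: z = -12y1 - 12y2 - 9y3

Subject to:
  y1 + 3y3 ≥ 7
  y2 + y3 ≥ -6
  y1, y2, y3 ≥ 0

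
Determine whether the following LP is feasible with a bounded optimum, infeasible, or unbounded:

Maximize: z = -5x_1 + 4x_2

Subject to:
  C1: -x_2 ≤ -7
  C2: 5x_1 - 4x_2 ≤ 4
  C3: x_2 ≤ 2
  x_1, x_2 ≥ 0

Infeasible (no feasible solution exists)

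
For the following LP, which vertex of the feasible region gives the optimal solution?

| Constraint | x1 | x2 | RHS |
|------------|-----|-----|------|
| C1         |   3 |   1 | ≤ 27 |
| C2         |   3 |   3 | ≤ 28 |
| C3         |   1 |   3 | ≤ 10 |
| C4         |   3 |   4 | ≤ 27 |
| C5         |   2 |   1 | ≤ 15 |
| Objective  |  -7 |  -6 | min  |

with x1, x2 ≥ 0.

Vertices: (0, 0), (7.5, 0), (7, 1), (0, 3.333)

Evaluate the objective at each vertex of the feasible region:
  z(0, 0) = 0
  z(7.5, 0) = -52.5
  z(7, 1) = -55  ←
  z(0, 3.333) = -20
The minimum is at x1 = 7, x2 = 1.

(7, 1)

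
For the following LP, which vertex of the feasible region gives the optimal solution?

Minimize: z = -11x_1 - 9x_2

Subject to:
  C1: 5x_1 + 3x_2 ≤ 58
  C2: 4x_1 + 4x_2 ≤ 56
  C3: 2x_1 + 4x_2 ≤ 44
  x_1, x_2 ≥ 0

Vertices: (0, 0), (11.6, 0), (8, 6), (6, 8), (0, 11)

Evaluate the objective at each vertex of the feasible region:
  z(0, 0) = 0
  z(11.6, 0) = -127.6
  z(8, 6) = -142  ←
  z(6, 8) = -138
  z(0, 11) = -99
The minimum is at x_1 = 8, x_2 = 6.

(8, 6)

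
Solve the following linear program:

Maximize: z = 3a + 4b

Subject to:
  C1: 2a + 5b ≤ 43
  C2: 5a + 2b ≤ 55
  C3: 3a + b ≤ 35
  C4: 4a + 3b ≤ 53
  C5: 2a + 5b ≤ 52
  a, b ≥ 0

Evaluate the objective at each vertex of the feasible region:
  z(0, 0) = 0
  z(11, 0) = 33
  z(9, 5) = 47  ←
  z(0, 8.6) = 34.4
The maximum is at a = 9, b = 5.

a = 9, b = 5, z = 47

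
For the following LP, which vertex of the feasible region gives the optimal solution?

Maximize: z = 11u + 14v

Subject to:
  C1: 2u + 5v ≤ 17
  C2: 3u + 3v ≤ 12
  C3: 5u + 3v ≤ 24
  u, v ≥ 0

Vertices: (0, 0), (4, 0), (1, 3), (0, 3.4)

Evaluate the objective at each vertex of the feasible region:
  z(0, 0) = 0
  z(4, 0) = 44
  z(1, 3) = 53  ←
  z(0, 3.4) = 47.6
The maximum is at u = 1, v = 3.

(1, 3)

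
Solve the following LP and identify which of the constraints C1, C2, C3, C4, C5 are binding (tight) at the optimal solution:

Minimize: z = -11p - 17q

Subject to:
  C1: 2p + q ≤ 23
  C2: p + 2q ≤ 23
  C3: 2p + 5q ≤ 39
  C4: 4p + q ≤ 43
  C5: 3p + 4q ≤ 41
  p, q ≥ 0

At p = 7, q = 5, compute slack b - a·x for each constraint:
  C1: 23 − 19 = 4  (slack)
  C2: 23 − 17 = 6  (slack)
  C3: 39 − 39 = 0  (binding)
  C4: 43 − 33 = 10  (slack)
  C5: 41 − 41 = 0  (binding)

Optimal: p = 7, q = 5
Binding: C3, C5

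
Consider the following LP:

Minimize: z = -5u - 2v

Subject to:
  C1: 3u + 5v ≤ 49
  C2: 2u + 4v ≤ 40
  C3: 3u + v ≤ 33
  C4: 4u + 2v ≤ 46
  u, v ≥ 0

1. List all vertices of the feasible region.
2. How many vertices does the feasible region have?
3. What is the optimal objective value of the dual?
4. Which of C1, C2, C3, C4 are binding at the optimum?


1. (0, 0), (11, 0), (10, 3), (9.429, 4.143), (0, 9.8)
2. 5
3. -56
4. C3, C4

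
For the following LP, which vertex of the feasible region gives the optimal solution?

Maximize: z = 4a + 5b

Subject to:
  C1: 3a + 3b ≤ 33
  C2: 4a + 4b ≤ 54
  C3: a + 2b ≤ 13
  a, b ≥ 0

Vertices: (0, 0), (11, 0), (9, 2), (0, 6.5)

Evaluate the objective at each vertex of the feasible region:
  z(0, 0) = 0
  z(11, 0) = 44
  z(9, 2) = 46  ←
  z(0, 6.5) = 32.5
The maximum is at a = 9, b = 2.

(9, 2)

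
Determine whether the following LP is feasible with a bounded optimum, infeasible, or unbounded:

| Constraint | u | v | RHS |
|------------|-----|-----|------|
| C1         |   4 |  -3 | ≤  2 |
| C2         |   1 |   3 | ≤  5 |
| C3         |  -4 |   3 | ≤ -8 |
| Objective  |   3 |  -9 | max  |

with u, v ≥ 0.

Infeasible (no feasible solution exists)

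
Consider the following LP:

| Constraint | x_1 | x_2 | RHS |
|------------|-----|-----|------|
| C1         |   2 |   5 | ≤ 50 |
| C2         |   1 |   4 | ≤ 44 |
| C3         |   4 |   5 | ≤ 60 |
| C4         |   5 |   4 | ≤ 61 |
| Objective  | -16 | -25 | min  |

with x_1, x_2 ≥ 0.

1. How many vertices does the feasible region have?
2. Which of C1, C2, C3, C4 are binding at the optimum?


1. 5
2. C1, C3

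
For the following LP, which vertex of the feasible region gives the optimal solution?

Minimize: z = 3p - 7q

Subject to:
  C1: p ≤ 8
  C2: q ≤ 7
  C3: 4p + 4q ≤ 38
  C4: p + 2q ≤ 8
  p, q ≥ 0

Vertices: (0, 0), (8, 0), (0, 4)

Evaluate the objective at each vertex of the feasible region:
  z(0, 0) = 0
  z(8, 0) = 24
  z(0, 4) = -28  ←
The minimum is at p = 0, q = 4.

(0, 4)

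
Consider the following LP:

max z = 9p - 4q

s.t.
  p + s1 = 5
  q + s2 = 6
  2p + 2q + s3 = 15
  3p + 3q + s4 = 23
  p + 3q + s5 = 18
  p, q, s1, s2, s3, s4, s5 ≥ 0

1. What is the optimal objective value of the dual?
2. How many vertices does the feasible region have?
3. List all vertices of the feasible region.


1. 45
2. 5
3. (0, 0), (5, 0), (5, 2.5), (2.25, 5.25), (0, 6)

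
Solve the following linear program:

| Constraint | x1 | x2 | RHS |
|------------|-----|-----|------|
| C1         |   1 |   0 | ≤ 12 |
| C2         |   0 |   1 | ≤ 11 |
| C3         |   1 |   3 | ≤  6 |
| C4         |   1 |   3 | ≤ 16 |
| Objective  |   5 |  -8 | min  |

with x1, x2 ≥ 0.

Evaluate the objective at each vertex of the feasible region:
  z(0, 0) = 0
  z(6, 0) = 30
  z(0, 2) = -16  ←
The minimum is at x1 = 0, x2 = 2.

x1 = 0, x2 = 2, z = -16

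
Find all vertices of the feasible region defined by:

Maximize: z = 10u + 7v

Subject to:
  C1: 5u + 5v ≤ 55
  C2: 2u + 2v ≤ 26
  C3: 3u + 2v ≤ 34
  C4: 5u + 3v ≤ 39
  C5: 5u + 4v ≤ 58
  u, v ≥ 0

(0, 0), (7.8, 0), (3, 8), (0, 11)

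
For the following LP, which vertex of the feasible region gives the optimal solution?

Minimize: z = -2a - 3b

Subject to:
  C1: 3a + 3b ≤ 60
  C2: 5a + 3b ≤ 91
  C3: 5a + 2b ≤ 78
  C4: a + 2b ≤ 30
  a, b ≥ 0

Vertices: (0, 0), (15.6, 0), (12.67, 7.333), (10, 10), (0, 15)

Evaluate the objective at each vertex of the feasible region:
  z(0, 0) = 0
  z(15.6, 0) = -31.2
  z(12.67, 7.333) = -47.33
  z(10, 10) = -50  ←
  z(0, 15) = -45
The minimum is at a = 10, b = 10.

(10, 10)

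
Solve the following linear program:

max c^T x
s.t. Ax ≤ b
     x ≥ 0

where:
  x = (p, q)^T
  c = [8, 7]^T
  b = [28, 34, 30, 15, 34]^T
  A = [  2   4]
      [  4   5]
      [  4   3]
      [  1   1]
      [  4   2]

Evaluate the objective at each vertex of the feasible region:
  z(0, 0) = 0
  z(7.5, 0) = 60
  z(6, 2) = 62  ←
  z(0, 6.8) = 47.6
The maximum is at p = 6, q = 2.

p = 6, q = 2, z = 62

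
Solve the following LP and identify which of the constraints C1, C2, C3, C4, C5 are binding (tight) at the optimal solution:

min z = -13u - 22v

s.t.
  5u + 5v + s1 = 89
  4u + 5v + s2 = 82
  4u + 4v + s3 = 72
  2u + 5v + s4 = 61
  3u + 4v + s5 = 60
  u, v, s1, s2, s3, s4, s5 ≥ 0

At u = 8, v = 9, compute slack b - a·x for each constraint:
  C1: 89 − 85 = 4  (slack)
  C2: 82 − 77 = 5  (slack)
  C3: 72 − 68 = 4  (slack)
  C4: 61 − 61 = 0  (binding)
  C5: 60 − 60 = 0  (binding)

Optimal: u = 8, v = 9
Binding: C4, C5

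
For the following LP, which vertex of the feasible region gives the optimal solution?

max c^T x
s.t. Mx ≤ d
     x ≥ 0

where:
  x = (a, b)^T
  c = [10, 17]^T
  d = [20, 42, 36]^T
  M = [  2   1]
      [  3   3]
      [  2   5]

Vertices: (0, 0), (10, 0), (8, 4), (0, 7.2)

Evaluate the objective at each vertex of the feasible region:
  z(0, 0) = 0
  z(10, 0) = 100
  z(8, 4) = 148  ←
  z(0, 7.2) = 122.4
The maximum is at a = 8, b = 4.

(8, 4)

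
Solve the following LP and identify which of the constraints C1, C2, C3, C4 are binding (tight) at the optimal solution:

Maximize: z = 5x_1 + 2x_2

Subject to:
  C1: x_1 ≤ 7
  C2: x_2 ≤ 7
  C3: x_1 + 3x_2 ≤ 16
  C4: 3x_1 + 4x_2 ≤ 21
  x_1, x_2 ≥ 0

At x_1 = 7, x_2 = 0, compute slack b - a·x for each constraint:
  C1: 7 − 7 = 0  (binding)
  C2: 7 − 0 = 7  (slack)
  C3: 16 − 7 = 9  (slack)
  C4: 21 − 21 = 0  (binding)

Optimal: x_1 = 7, x_2 = 0
Binding: C1, C4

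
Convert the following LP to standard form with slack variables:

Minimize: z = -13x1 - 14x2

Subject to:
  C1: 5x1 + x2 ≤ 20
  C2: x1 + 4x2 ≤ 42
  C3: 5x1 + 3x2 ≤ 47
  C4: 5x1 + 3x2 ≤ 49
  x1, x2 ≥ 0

min z = -13x1 - 14x2

s.t.
  5x1 + x2 + s1 = 20
  x1 + 4x2 + s2 = 42
  5x1 + 3x2 + s3 = 47
  5x1 + 3x2 + s4 = 49
  x1, x2, s1, s2, s3, s4 ≥ 0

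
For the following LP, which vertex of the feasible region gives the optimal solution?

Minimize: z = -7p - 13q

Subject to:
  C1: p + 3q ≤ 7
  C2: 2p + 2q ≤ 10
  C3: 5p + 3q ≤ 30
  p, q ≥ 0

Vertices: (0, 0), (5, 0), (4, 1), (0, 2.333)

Evaluate the objective at each vertex of the feasible region:
  z(0, 0) = 0
  z(5, 0) = -35
  z(4, 1) = -41  ←
  z(0, 2.333) = -30.33
The minimum is at p = 4, q = 1.

(4, 1)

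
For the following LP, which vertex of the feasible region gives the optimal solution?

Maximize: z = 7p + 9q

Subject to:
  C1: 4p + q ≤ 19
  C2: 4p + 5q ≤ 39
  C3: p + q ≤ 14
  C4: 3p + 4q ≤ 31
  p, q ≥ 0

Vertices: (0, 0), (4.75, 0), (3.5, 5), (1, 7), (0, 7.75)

Evaluate the objective at each vertex of the feasible region:
  z(0, 0) = 0
  z(4.75, 0) = 33.25
  z(3.5, 5) = 69.5
  z(1, 7) = 70  ←
  z(0, 7.75) = 69.75
The maximum is at p = 1, q = 7.

(1, 7)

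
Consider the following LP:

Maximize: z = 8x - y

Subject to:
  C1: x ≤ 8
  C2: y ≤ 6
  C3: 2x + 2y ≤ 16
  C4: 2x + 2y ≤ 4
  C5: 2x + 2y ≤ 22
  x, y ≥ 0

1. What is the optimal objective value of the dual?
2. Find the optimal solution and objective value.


1. 16
2. x = 2, y = 0, z = 16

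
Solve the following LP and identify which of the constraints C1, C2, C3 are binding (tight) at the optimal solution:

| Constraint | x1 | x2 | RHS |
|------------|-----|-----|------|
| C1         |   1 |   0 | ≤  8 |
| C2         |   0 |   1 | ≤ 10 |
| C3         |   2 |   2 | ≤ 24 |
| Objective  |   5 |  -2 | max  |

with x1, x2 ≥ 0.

At x1 = 8, x2 = 0, compute slack b - a·x for each constraint:
  C1: 8 − 8 = 0  (binding)
  C2: 10 − 0 = 10  (slack)
  C3: 24 − 16 = 8  (slack)

Optimal: x1 = 8, x2 = 0
Binding: C1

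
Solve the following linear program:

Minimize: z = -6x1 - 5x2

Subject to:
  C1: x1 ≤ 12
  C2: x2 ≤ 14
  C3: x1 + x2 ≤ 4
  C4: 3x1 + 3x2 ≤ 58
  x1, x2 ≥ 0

Evaluate the objective at each vertex of the feasible region:
  z(0, 0) = 0
  z(4, 0) = -24  ←
  z(0, 4) = -20
The minimum is at x1 = 4, x2 = 0.

x1 = 4, x2 = 0, z = -24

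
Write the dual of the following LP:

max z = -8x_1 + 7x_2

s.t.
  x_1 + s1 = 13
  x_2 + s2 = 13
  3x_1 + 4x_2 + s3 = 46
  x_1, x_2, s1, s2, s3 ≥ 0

Primal max cᵀx s.t. Ax ≤ b, x ≥ 0  →  Dual min bᵀy s.t. Aᵀy ≥ c, y ≥ 0.

Minimize: z = 13y1 + 13y2 + 46y3

Subject to:
  y1 + 3y3 ≥ -8
  y2 + 4y3 ≥ 7
  y1, y2, y3 ≥ 0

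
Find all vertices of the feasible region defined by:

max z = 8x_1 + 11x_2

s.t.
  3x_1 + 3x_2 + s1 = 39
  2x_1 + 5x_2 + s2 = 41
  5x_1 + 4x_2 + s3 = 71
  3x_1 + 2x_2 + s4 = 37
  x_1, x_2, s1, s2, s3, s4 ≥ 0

(0, 0), (12.33, 0), (11, 2), (8, 5), (0, 8.2)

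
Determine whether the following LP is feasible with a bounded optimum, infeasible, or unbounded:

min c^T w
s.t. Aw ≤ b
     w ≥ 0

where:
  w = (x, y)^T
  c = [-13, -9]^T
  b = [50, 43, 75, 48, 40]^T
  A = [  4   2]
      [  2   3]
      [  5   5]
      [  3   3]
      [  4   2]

Feasible with a bounded optimal solution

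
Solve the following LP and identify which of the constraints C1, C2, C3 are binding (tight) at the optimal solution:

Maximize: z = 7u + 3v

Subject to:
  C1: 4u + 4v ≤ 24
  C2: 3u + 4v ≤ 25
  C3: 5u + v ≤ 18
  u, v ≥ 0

At u = 3, v = 3, compute slack b - a·x for each constraint:
  C1: 24 − 24 = 0  (binding)
  C2: 25 − 21 = 4  (slack)
  C3: 18 − 18 = 0  (binding)

Optimal: u = 3, v = 3
Binding: C1, C3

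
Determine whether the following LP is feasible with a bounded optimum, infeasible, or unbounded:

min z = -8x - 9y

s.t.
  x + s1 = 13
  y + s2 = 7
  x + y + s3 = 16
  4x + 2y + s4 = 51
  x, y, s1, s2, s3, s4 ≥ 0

Feasible with a bounded optimal solution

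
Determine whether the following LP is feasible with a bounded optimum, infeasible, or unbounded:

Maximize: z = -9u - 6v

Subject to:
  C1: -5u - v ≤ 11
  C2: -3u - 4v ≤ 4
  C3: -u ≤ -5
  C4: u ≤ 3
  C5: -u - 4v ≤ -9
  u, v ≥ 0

Infeasible (no feasible solution exists)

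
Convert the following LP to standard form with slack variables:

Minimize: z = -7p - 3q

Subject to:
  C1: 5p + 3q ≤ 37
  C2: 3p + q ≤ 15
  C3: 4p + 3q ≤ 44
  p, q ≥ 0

min z = -7p - 3q

s.t.
  5p + 3q + s1 = 37
  3p + q + s2 = 15
  4p + 3q + s3 = 44
  p, q, s1, s2, s3 ≥ 0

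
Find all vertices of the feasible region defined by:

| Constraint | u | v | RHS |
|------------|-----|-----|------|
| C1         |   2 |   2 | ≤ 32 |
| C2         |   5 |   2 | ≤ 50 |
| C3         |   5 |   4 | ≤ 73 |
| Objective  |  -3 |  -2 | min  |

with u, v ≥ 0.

(0, 0), (10, 0), (6, 10), (0, 16)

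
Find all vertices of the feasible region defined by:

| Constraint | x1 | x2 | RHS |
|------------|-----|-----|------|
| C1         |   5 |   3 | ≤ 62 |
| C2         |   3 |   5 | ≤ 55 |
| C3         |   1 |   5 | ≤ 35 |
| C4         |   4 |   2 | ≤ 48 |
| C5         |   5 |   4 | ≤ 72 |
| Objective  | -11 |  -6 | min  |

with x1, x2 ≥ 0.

(0, 0), (12, 0), (10, 4), (9.318, 5.136), (0, 7)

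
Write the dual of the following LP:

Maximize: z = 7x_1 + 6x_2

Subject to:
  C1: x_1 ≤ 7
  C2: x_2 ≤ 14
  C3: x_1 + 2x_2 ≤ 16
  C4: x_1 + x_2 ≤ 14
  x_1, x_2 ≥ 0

Primal max cᵀx s.t. Ax ≤ b, x ≥ 0  →  Dual min bᵀy s.t. Aᵀy ≥ c, y ≥ 0.

Minimize: z = 7y1 + 14y2 + 16y3 + 14y4

Subject to:
  y1 + y3 + y4 ≥ 7
  y2 + 2y3 + y4 ≥ 6
  y1, y2, y3, y4 ≥ 0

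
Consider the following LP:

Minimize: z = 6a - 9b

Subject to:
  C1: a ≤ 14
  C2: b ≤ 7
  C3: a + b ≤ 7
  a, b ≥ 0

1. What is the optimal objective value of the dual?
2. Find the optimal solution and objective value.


1. -63
2. a = 0, b = 7, z = -63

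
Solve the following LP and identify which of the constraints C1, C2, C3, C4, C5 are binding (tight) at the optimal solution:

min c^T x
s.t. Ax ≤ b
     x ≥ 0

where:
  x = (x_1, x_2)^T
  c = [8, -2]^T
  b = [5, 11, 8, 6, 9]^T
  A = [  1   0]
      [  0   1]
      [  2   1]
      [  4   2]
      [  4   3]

At x_1 = 0, x_2 = 3, compute slack b - a·x for each constraint:
  C1: 5 − 0 = 5  (slack)
  C2: 11 − 3 = 8  (slack)
  C3: 8 − 3 = 5  (slack)
  C4: 6 − 6 = 0  (binding)
  C5: 9 − 9 = 0  (binding)

Optimal: x_1 = 0, x_2 = 3
Binding: C4, C5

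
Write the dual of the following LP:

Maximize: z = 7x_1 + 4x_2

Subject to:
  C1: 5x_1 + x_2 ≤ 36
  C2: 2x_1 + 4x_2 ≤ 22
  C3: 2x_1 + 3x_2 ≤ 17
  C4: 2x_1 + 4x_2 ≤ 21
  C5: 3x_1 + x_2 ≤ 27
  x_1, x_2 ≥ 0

Primal max cᵀx s.t. Ax ≤ b, x ≥ 0  →  Dual min bᵀy s.t. Aᵀy ≥ c, y ≥ 0.

Minimize: z = 36y1 + 22y2 + 17y3 + 21y4 + 27y5

Subject to:
  5y1 + 2y2 + 2y3 + 2y4 + 3y5 ≥ 7
  y1 + 4y2 + 3y3 + 4y4 + y5 ≥ 4
  y1, y2, y3, y4, y5 ≥ 0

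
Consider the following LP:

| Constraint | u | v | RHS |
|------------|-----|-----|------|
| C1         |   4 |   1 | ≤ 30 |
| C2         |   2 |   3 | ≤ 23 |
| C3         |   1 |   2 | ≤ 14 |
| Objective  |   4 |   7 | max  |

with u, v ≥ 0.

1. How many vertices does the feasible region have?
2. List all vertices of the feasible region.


1. 5
2. (0, 0), (7.5, 0), (6.7, 3.2), (4, 5), (0, 7)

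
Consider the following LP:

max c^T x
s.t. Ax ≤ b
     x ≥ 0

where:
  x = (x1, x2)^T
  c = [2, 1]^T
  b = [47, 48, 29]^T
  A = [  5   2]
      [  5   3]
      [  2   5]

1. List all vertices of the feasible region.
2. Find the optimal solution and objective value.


1. (0, 0), (9.4, 0), (9, 1), (8.053, 2.579), (0, 5.8)
2. x1 = 9, x2 = 1, z = 19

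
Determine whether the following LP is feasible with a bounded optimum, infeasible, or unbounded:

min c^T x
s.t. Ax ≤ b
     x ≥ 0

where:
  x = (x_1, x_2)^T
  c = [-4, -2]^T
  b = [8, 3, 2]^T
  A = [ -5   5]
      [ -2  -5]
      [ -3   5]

Unbounded (objective can decrease without bound)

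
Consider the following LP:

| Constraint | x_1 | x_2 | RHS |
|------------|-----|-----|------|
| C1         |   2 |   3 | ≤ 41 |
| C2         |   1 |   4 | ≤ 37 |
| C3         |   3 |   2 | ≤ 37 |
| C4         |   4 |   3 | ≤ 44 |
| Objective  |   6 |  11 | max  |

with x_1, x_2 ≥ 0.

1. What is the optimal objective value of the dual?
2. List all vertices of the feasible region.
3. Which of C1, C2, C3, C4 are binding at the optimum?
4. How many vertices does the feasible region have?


1. 118
2. (0, 0), (11, 0), (5, 8), (0, 9.25)
3. C2, C4
4. 4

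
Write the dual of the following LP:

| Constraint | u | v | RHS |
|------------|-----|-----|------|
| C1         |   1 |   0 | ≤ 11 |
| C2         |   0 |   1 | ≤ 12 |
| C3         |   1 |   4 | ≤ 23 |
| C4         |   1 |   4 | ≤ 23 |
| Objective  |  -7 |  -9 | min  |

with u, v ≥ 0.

Primal min cᵀx s.t. Ax ≤ b, x ≥ 0  →  Dual max −bᵀy s.t. Aᵀy ≥ −c, y ≥ 0.

Maximize: z = -11y1 - 12y2 - 23y3 - 23y4

Subject to:
  y1 + y3 + y4 ≥ 7
  y2 + 4y3 + 4y4 ≥ 9
  y1, y2, y3, y4 ≥ 0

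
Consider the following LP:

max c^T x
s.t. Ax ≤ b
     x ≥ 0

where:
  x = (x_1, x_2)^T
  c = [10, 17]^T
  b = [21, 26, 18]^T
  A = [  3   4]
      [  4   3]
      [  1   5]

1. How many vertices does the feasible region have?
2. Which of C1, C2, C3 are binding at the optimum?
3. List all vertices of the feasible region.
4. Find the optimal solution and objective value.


1. 5
2. C1, C3
3. (0, 0), (6.5, 0), (5.857, 0.8571), (3, 3), (0, 3.6)
4. x_1 = 3, x_2 = 3, z = 81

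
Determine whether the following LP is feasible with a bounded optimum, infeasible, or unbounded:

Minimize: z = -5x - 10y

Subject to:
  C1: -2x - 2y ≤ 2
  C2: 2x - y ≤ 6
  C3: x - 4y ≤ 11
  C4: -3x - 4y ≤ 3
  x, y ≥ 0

Unbounded (objective can decrease without bound)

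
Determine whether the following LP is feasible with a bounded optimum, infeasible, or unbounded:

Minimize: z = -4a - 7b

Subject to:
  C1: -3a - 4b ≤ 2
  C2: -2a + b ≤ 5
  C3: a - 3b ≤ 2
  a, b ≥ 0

Unbounded (objective can decrease without bound)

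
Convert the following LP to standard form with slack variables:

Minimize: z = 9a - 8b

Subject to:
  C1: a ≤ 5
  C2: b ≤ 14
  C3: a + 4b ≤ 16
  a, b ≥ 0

min z = 9a - 8b

s.t.
  a + s1 = 5
  b + s2 = 14
  a + 4b + s3 = 16
  a, b, s1, s2, s3 ≥ 0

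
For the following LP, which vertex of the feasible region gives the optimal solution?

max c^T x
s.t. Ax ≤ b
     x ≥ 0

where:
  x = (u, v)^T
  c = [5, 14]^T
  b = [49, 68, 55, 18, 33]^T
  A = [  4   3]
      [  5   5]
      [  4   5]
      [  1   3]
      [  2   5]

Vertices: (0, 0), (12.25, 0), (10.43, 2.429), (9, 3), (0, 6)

Evaluate the objective at each vertex of the feasible region:
  z(0, 0) = 0
  z(12.25, 0) = 61.25
  z(10.43, 2.429) = 86.14
  z(9, 3) = 87  ←
  z(0, 6) = 84
The maximum is at u = 9, v = 3.

(9, 3)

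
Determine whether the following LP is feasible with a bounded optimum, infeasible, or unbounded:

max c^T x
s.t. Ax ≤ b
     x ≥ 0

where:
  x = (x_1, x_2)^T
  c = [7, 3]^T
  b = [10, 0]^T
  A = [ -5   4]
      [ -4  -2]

Unbounded (objective can increase without bound)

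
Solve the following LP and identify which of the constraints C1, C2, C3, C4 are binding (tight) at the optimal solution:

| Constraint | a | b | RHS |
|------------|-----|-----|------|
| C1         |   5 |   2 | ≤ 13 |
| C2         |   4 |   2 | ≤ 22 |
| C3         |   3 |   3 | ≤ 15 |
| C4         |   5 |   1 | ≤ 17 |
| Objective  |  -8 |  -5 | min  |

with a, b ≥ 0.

At a = 1, b = 4, compute slack b - a·x for each constraint:
  C1: 13 − 13 = 0  (binding)
  C2: 22 − 12 = 10  (slack)
  C3: 15 − 15 = 0  (binding)
  C4: 17 − 9 = 8  (slack)

Optimal: a = 1, b = 4
Binding: C1, C3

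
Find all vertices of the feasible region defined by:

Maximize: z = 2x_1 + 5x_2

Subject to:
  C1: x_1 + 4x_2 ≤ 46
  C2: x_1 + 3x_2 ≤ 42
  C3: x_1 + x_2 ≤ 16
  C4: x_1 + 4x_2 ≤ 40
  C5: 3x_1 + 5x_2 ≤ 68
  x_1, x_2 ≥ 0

(0, 0), (16, 0), (8, 8), (0, 10)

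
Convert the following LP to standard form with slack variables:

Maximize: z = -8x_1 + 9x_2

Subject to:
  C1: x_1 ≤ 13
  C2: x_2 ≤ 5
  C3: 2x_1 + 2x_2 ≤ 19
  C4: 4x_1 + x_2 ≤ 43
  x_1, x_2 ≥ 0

max z = -8x_1 + 9x_2

s.t.
  x_1 + s1 = 13
  x_2 + s2 = 5
  2x_1 + 2x_2 + s3 = 19
  4x_1 + x_2 + s4 = 43
  x_1, x_2, s1, s2, s3, s4 ≥ 0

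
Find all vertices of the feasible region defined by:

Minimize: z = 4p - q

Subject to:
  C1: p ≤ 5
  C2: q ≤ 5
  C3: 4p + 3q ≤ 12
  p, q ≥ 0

(0, 0), (3, 0), (0, 4)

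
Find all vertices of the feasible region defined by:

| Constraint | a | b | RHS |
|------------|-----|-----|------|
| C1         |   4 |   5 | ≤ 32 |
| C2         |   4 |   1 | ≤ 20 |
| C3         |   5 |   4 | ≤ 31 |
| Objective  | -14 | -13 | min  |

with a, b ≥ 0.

(0, 0), (5, 0), (4.455, 2.182), (3, 4), (0, 6.4)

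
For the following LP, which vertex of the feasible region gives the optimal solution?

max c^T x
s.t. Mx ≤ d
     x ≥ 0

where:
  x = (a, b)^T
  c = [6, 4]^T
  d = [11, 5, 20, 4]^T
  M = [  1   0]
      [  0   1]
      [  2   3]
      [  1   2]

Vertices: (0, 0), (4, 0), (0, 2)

Evaluate the objective at each vertex of the feasible region:
  z(0, 0) = 0
  z(4, 0) = 24  ←
  z(0, 2) = 8
The maximum is at a = 4, b = 0.

(4, 0)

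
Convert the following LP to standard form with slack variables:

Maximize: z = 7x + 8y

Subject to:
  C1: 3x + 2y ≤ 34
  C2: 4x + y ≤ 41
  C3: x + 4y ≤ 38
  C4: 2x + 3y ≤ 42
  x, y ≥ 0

max z = 7x + 8y

s.t.
  3x + 2y + s1 = 34
  4x + y + s2 = 41
  x + 4y + s3 = 38
  2x + 3y + s4 = 42
  x, y, s1, s2, s3, s4 ≥ 0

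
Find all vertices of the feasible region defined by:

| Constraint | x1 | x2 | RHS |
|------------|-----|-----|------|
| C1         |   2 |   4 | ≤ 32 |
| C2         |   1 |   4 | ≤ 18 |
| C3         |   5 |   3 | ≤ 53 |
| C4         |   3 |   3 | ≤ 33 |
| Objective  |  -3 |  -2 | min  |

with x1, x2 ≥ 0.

(0, 0), (10.6, 0), (10, 1), (8.667, 2.333), (0, 4.5)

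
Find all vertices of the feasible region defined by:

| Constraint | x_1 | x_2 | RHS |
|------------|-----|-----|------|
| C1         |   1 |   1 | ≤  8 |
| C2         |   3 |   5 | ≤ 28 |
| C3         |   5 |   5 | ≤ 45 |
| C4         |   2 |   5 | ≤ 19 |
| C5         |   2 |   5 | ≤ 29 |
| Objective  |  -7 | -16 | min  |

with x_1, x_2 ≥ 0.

(0, 0), (8, 0), (7, 1), (0, 3.8)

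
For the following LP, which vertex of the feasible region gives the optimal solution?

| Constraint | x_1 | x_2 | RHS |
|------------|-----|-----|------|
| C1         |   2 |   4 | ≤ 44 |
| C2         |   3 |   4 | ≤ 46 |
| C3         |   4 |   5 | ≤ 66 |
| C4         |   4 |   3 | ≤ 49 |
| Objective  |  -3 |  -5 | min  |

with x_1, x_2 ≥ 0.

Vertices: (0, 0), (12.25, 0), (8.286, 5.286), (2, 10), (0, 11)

Evaluate the objective at each vertex of the feasible region:
  z(0, 0) = 0
  z(12.25, 0) = -36.75
  z(8.286, 5.286) = -51.29
  z(2, 10) = -56  ←
  z(0, 11) = -55
The minimum is at x_1 = 2, x_2 = 10.

(2, 10)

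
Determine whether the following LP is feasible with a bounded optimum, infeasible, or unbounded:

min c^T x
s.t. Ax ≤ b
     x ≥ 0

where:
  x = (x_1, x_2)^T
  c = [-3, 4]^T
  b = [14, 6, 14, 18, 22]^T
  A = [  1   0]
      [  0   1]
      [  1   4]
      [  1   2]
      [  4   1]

Feasible with a bounded optimal solution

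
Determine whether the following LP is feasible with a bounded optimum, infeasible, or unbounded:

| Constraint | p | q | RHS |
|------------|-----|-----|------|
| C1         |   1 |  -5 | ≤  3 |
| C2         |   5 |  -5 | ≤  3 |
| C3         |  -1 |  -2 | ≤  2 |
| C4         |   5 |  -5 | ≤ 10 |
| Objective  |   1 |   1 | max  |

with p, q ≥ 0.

Unbounded (objective can increase without bound)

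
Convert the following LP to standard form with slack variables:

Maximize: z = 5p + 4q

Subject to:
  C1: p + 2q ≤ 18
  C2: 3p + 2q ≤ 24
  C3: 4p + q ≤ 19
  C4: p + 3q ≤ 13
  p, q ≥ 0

max z = 5p + 4q

s.t.
  p + 2q + s1 = 18
  3p + 2q + s2 = 24
  4p + q + s3 = 19
  p + 3q + s4 = 13
  p, q, s1, s2, s3, s4 ≥ 0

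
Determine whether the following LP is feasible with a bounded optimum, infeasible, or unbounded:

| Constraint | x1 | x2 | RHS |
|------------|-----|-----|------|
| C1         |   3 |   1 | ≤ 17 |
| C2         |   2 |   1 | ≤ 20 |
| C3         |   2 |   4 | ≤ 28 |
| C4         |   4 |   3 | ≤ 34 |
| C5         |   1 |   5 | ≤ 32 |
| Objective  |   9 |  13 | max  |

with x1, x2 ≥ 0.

Feasible with a bounded optimal solution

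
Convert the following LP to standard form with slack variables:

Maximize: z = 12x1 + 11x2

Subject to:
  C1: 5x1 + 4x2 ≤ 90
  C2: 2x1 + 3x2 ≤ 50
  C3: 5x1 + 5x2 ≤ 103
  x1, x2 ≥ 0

max z = 12x1 + 11x2

s.t.
  5x1 + 4x2 + s1 = 90
  2x1 + 3x2 + s2 = 50
  5x1 + 5x2 + s3 = 103
  x1, x2, s1, s2, s3 ≥ 0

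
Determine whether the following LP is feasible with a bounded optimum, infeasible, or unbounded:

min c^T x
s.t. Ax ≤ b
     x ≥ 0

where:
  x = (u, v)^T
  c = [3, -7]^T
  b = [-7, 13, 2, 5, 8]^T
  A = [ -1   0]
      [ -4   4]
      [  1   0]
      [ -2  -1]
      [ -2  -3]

Infeasible (no feasible solution exists)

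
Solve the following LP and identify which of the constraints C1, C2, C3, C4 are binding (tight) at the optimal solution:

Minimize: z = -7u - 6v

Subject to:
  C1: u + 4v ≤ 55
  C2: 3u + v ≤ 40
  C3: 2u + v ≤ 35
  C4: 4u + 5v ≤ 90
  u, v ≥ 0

At u = 10, v = 10, compute slack b - a·x for each constraint:
  C1: 55 − 50 = 5  (slack)
  C2: 40 − 40 = 0  (binding)
  C3: 35 − 30 = 5  (slack)
  C4: 90 − 90 = 0  (binding)

Optimal: u = 10, v = 10
Binding: C2, C4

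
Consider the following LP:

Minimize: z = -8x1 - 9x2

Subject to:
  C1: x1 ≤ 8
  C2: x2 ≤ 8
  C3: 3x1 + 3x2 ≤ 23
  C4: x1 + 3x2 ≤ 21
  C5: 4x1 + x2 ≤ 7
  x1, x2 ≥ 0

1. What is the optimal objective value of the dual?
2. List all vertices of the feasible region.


1. -63
2. (0, 0), (1.75, 0), (0, 7)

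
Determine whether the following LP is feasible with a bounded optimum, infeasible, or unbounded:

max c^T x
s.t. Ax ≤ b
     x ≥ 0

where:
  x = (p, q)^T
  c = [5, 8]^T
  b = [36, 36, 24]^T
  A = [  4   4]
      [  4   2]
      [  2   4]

Feasible with a bounded optimal solution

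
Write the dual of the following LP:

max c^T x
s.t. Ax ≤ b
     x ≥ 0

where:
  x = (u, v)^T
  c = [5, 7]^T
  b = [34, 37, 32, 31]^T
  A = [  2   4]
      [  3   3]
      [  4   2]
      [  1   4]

Primal max cᵀx s.t. Ax ≤ b, x ≥ 0  →  Dual min bᵀy s.t. Aᵀy ≥ c, y ≥ 0.

Minimize: z = 34y1 + 37y2 + 32y3 + 31y4

Subject to:
  2y1 + 3y2 + 4y3 + y4 ≥ 5
  4y1 + 3y2 + 2y3 + 4y4 ≥ 7
  y1, y2, y3, y4 ≥ 0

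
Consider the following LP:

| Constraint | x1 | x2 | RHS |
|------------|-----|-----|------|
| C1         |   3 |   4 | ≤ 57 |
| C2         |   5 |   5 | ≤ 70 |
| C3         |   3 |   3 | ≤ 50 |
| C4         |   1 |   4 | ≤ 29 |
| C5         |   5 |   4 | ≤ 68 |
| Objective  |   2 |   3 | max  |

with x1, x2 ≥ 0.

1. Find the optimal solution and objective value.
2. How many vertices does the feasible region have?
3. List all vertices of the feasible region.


1. x1 = 9, x2 = 5, z = 33
2. 5
3. (0, 0), (13.6, 0), (12, 2), (9, 5), (0, 7.25)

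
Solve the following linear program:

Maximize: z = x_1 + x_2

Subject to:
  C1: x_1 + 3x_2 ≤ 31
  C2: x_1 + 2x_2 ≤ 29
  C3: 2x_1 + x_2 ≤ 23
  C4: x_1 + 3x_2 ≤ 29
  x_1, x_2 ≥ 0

Evaluate the objective at each vertex of the feasible region:
  z(0, 0) = 0
  z(11.5, 0) = 11.5
  z(8, 7) = 15  ←
  z(0, 9.667) = 9.667
The maximum is at x_1 = 8, x_2 = 7.

x_1 = 8, x_2 = 7, z = 15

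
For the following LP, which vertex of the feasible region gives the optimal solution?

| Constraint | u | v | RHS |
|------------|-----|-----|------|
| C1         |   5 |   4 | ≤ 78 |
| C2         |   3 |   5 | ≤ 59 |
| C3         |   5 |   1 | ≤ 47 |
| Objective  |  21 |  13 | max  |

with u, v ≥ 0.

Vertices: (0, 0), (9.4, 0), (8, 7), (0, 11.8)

Evaluate the objective at each vertex of the feasible region:
  z(0, 0) = 0
  z(9.4, 0) = 197.4
  z(8, 7) = 259  ←
  z(0, 11.8) = 153.4
The maximum is at u = 8, v = 7.

(8, 7)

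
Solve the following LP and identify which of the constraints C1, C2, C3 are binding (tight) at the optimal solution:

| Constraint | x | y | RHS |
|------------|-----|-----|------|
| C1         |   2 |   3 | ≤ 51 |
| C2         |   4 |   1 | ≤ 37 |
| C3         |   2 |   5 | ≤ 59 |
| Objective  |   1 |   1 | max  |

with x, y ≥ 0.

At x = 7, y = 9, compute slack b - a·x for each constraint:
  C1: 51 − 41 = 10  (slack)
  C2: 37 − 37 = 0  (binding)
  C3: 59 − 59 = 0  (binding)

Optimal: x = 7, y = 9
Binding: C2, C3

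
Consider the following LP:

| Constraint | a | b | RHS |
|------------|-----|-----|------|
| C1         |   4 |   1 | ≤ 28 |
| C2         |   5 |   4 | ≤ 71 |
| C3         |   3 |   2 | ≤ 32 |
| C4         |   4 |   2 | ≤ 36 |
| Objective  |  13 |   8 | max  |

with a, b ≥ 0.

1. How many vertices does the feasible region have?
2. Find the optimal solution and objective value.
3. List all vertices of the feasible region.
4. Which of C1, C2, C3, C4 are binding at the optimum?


1. 5
2. a = 4, b = 10, z = 132
3. (0, 0), (7, 0), (5, 8), (4, 10), (0, 16)
4. C3, C4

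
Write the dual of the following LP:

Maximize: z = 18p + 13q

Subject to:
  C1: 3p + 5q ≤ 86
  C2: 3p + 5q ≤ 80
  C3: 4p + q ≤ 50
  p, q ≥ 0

Primal max cᵀx s.t. Ax ≤ b, x ≥ 0  →  Dual min bᵀy s.t. Aᵀy ≥ c, y ≥ 0.

Minimize: z = 86y1 + 80y2 + 50y3

Subject to:
  3y1 + 3y2 + 4y3 ≥ 18
  5y1 + 5y2 + y3 ≥ 13
  y1, y2, y3 ≥ 0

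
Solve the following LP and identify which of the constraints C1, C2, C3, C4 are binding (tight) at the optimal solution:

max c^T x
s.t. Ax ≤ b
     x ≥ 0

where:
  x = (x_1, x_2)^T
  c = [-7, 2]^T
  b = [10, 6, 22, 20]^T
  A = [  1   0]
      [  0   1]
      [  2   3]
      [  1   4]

At x_1 = 0, x_2 = 5, compute slack b - a·x for each constraint:
  C1: 10 − 0 = 10  (slack)
  C2: 6 − 5 = 1  (slack)
  C3: 22 − 15 = 7  (slack)
  C4: 20 − 20 = 0  (binding)

Optimal: x_1 = 0, x_2 = 5
Binding: C4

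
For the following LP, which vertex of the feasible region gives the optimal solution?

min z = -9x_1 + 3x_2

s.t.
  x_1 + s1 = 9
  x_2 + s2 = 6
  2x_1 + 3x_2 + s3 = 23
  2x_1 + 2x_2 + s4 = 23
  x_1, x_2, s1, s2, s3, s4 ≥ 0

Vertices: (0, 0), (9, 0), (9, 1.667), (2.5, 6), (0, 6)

Evaluate the objective at each vertex of the feasible region:
  z(0, 0) = 0
  z(9, 0) = -81  ←
  z(9, 1.667) = -76
  z(2.5, 6) = -4.5
  z(0, 6) = 18
The minimum is at x_1 = 9, x_2 = 0.

(9, 0)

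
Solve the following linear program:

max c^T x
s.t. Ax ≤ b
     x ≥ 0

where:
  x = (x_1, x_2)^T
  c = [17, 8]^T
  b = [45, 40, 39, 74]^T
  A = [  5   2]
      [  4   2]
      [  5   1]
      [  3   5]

Evaluate the objective at each vertex of the feasible region:
  z(0, 0) = 0
  z(7.8, 0) = 132.6
  z(6.6, 6) = 160.2
  z(5, 10) = 165  ←
  z(3.714, 12.57) = 163.7
  z(0, 14.8) = 118.4
The maximum is at x_1 = 5, x_2 = 10.

x_1 = 5, x_2 = 10, z = 165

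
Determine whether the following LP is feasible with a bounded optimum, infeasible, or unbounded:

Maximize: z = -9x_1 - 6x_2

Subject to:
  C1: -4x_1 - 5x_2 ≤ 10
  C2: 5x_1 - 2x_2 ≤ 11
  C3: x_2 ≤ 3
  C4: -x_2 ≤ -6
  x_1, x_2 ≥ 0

Infeasible (no feasible solution exists)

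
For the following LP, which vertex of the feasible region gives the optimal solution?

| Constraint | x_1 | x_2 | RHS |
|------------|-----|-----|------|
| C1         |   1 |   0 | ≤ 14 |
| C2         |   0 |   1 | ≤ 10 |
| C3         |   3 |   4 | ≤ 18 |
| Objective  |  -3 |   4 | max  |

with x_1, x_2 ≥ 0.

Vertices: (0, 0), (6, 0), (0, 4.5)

Evaluate the objective at each vertex of the feasible region:
  z(0, 0) = 0
  z(6, 0) = -18
  z(0, 4.5) = 18  ←
The maximum is at x_1 = 0, x_2 = 4.5.

(0, 4.5)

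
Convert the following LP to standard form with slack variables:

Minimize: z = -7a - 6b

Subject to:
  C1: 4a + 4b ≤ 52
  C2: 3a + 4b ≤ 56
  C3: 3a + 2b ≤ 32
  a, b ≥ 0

min z = -7a - 6b

s.t.
  4a + 4b + s1 = 52
  3a + 4b + s2 = 56
  3a + 2b + s3 = 32
  a, b, s1, s2, s3 ≥ 0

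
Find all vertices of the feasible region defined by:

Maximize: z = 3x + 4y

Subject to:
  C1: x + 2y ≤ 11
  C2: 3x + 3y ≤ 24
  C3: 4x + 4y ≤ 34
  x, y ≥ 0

(0, 0), (8, 0), (5, 3), (0, 5.5)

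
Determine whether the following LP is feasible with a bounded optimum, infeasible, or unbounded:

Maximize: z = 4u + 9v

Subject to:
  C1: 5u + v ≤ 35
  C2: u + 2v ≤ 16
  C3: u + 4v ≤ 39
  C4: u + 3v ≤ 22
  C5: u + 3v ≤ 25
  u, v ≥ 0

Feasible with a bounded optimal solution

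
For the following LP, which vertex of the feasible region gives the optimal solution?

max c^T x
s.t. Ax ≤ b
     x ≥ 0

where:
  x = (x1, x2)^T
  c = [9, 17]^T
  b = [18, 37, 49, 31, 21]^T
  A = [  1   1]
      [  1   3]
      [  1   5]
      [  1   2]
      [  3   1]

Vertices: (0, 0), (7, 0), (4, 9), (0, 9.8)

Evaluate the objective at each vertex of the feasible region:
  z(0, 0) = 0
  z(7, 0) = 63
  z(4, 9) = 189  ←
  z(0, 9.8) = 166.6
The maximum is at x1 = 4, x2 = 9.

(4, 9)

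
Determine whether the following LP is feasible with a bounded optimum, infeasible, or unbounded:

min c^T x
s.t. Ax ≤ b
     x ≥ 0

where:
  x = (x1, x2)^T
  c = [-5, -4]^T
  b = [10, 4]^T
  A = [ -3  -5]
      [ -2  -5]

Unbounded (objective can decrease without bound)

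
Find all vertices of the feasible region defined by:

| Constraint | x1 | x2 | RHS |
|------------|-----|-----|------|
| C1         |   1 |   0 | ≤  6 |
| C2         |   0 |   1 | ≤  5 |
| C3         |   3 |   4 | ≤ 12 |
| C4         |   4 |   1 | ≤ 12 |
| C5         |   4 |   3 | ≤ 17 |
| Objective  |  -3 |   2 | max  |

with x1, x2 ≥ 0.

(0, 0), (3, 0), (2.769, 0.9231), (0, 3)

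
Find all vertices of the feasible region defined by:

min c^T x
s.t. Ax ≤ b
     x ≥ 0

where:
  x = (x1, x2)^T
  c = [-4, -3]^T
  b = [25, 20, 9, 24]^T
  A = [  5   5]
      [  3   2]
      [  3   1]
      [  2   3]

(0, 0), (3, 0), (2, 3), (0, 5)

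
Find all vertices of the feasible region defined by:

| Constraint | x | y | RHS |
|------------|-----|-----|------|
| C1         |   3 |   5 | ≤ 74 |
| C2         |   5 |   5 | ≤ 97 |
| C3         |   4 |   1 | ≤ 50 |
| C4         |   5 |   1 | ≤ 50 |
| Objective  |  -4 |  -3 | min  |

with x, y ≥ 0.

(0, 0), (10, 0), (8, 10), (0, 14.8)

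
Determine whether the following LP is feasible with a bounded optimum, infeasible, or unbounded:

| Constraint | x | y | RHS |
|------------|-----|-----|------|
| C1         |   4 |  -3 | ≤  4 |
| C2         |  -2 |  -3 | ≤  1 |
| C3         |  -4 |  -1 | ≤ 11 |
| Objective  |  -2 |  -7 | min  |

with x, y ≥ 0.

Unbounded (objective can decrease without bound)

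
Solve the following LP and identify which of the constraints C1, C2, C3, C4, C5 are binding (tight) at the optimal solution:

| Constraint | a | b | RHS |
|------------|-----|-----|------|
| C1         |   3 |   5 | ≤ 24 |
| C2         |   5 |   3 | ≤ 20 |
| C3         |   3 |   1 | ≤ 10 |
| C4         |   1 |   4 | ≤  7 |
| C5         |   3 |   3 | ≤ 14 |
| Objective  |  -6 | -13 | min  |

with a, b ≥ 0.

At a = 3, b = 1, compute slack b - a·x for each constraint:
  C1: 24 − 14 = 10  (slack)
  C2: 20 − 18 = 2  (slack)
  C3: 10 − 10 = 0  (binding)
  C4: 7 − 7 = 0  (binding)
  C5: 14 − 12 = 2  (slack)

Optimal: a = 3, b = 1
Binding: C3, C4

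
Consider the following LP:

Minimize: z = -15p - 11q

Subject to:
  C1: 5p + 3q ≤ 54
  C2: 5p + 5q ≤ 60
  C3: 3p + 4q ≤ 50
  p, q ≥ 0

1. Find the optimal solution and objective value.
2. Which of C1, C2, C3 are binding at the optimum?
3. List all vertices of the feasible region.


1. p = 9, q = 3, z = -168
2. C1, C2
3. (0, 0), (10.8, 0), (9, 3), (0, 12)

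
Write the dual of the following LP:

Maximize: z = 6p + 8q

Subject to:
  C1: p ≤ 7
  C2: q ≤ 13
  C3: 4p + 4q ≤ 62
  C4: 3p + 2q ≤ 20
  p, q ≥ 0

Primal max cᵀx s.t. Ax ≤ b, x ≥ 0  →  Dual min bᵀy s.t. Aᵀy ≥ c, y ≥ 0.

Minimize: z = 7y1 + 13y2 + 62y3 + 20y4

Subject to:
  y1 + 4y3 + 3y4 ≥ 6
  y2 + 4y3 + 2y4 ≥ 8
  y1, y2, y3, y4 ≥ 0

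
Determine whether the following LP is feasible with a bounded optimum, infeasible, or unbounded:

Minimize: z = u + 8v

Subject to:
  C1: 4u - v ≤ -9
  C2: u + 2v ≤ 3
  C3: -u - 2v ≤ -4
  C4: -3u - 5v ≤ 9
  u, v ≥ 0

Infeasible (no feasible solution exists)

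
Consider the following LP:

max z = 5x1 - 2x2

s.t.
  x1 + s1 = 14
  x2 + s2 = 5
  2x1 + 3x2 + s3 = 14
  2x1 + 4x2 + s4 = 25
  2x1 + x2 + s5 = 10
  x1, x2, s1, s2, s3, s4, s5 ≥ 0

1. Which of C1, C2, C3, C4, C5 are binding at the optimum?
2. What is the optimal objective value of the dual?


1. C5
2. 25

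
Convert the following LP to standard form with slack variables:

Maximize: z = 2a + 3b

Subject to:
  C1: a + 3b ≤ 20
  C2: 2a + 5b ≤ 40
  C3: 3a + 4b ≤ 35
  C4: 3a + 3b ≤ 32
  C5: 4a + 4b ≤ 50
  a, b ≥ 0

max z = 2a + 3b

s.t.
  a + 3b + s1 = 20
  2a + 5b + s2 = 40
  3a + 4b + s3 = 35
  3a + 3b + s4 = 32
  4a + 4b + s5 = 50
  a, b, s1, s2, s3, s4, s5 ≥ 0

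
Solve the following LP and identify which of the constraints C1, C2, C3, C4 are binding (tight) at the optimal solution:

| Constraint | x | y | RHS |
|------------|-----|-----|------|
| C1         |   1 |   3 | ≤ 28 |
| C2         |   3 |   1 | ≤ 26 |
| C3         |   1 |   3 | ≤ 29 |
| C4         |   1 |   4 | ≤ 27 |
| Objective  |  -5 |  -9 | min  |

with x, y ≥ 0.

At x = 7, y = 5, compute slack b - a·x for each constraint:
  C1: 28 − 22 = 6  (slack)
  C2: 26 − 26 = 0  (binding)
  C3: 29 − 22 = 7  (slack)
  C4: 27 − 27 = 0  (binding)

Optimal: x = 7, y = 5
Binding: C2, C4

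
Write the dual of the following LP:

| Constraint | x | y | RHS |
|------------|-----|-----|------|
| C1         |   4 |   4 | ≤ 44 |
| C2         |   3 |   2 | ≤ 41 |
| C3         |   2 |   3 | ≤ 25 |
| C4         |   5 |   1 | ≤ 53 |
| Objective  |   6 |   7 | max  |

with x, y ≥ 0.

Primal max cᵀx s.t. Ax ≤ b, x ≥ 0  →  Dual min bᵀy s.t. Aᵀy ≥ c, y ≥ 0.

Minimize: z = 44y1 + 41y2 + 25y3 + 53y4

Subject to:
  4y1 + 3y2 + 2y3 + 5y4 ≥ 6
  4y1 + 2y2 + 3y3 + y4 ≥ 7
  y1, y2, y3, y4 ≥ 0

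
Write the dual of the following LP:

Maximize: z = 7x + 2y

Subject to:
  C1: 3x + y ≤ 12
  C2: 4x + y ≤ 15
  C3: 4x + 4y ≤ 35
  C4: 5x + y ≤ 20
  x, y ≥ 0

Primal max cᵀx s.t. Ax ≤ b, x ≥ 0  →  Dual min bᵀy s.t. Aᵀy ≥ c, y ≥ 0.

Minimize: z = 12y1 + 15y2 + 35y3 + 20y4

Subject to:
  3y1 + 4y2 + 4y3 + 5y4 ≥ 7
  y1 + y2 + 4y3 + y4 ≥ 2
  y1, y2, y3, y4 ≥ 0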